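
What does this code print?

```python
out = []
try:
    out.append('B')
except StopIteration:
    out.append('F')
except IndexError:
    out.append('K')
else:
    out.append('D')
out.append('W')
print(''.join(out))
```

Execution trace: 'B' (try body, no exception) → 'D' (else) → 'W' (after the try/except). Output: BDW

Answer: BDW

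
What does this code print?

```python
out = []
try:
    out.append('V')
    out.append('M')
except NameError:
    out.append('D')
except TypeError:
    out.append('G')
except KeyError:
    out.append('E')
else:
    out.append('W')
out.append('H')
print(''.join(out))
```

Execution trace: 'V' (try body) → 'M' (try body, no exception) → 'W' (else) → 'H' (after the try/except). Output: VMWH

Answer: VMWH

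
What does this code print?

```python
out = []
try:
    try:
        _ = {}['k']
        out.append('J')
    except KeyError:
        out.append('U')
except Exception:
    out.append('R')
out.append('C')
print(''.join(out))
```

Execution trace: 'U' (inner except KeyError) → 'C' (after the try/except). Output: UC

Answer: UC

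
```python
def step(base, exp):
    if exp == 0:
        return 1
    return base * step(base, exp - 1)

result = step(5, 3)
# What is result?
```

step(5, 3) = 5 * 5 * 5 = 125

Answer: 125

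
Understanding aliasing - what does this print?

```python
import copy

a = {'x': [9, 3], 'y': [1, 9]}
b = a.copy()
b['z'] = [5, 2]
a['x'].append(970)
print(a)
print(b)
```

Key concept: shallow copy of dict with mutable values.
Step by step:
`a = {'x': [9, 3], 'y': [1, 9]}` → a = {'x': [9, 3], 'y': [1, 9]}
`b = a.copy()` → b = {'x': [9, 3], 'y': [1, 9]}
`b['z'] = [5, 2]` → b = {'x': [9, 3], 'y': [1, 9], 'z': [5, 2]}
`a['x'].append(970)` → a = {'x': [9, 3, 970], 'y': [1, 9]}; b = {'x': [9, 3, 970], 'y': [1, 9], 'z': [5, 2]}
`print(a)` → prints {'x': [9, 3, 970], 'y': [1, 9]}
`print(b)` → prints {'x': [9, 3, 970], 'y': [1, 9], 'z': [5, 2]}

Answer:
{'x': [9, 3, 970], 'y': [1, 9]}
{'x': [9, 3, 970], 'y': [1, 9], 'z': [5, 2]}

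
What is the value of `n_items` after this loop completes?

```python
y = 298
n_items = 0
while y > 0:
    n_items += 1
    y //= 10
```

Count digits by repeated division by 10
`n_items` takes the values: 0 → 1 → 2 → 3

Answer: 3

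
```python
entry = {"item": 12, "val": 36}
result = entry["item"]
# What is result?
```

Trace:
`entry = {"item": 12, "val": 36}` → entry = {'item': 12, 'val': 36}
`result = entry["item"]` → result = 12
So result = 12

Answer: 12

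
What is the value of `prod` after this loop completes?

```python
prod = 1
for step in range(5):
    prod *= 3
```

3^5 = 243
`prod` takes the values: 1 → 3 → 9 → 27 → 81 → 243

Answer: 243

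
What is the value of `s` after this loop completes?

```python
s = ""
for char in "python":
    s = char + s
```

Reverse 'python'
`s` takes the values: "" → "p" → "yp" → "typ" → "htyp" → "ohtyp" → "nohtyp"

Answer: "nohtyp"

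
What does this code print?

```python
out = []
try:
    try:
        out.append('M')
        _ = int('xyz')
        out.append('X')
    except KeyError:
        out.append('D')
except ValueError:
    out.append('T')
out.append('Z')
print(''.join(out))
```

Execution trace: 'M' (try body) → 'T' (outer except ValueError) → 'Z' (after the try/except). Output: MTZ

Answer: MTZ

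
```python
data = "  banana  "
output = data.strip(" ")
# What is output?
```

Trace:
`data = "  banana  "` → data = '  banana  '
`output = data.strip(" ")` → output = 'banana'
So output = 'banana'

Answer: 'banana'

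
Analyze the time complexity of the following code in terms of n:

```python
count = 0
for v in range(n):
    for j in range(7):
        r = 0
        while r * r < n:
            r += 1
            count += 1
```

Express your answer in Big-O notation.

Each loop level contributes: n × 1 × √n. Multiplying the contributions gives O(n√n).

Answer: O(n√n)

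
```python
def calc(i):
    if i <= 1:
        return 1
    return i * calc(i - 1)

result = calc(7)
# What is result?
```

calc(7) = 7 * 6 * 5 * 4 * 3 * 2 * 1 = 5040

Answer: 5040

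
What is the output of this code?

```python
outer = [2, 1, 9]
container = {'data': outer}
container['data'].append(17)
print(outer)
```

Key concept: dict holds reference to list.
Step by step:
`outer = [2, 1, 9]` → outer = [2, 1, 9]
`container = {'data': outer}` → container = {'data': [2, 1, 9]}
`container['data'].append(17)` → outer = [2, 1, 9, 17]; container = {'data': [2, 1, 9, 17]}
`print(outer)` → prints [2, 1, 9, 17]

Answer: [2, 1, 9, 17]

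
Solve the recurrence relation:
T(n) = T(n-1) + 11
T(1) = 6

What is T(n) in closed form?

Unrolling: T(n) = T(1) + 11·(n-1) = 6 + 11(n-1) = 11n - 5.

Answer: T(n) = 11n - 5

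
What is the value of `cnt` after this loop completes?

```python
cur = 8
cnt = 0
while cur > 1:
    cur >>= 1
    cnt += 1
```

Count right shifts until 1
`cnt` takes the values: 0 → 1 → 2 → 3

Answer: 3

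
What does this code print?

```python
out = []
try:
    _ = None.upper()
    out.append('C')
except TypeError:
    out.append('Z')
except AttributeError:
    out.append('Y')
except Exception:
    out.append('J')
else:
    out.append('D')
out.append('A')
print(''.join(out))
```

Execution trace: 'Y' (except AttributeError) → 'A' (after the try/except). Output: YA

Answer: YA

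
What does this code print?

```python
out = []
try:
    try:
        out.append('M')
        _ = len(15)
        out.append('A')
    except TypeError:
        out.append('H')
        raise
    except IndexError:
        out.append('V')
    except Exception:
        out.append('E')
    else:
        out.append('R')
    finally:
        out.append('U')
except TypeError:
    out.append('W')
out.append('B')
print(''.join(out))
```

Execution trace: 'M' (inner try body) → 'H' (inner except TypeError) → 'U' (inner finally) → 'W' (outer except TypeError) → 'B' (after the try/except). Output: MHUWB

Answer: MHUWB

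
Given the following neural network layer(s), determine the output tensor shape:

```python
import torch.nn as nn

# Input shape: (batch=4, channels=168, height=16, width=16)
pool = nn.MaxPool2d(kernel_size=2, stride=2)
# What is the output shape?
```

Input: (4, 168, 16, 16) -> Output: (4, 168, 8, 8)

Answer: (4, 168, 8, 8)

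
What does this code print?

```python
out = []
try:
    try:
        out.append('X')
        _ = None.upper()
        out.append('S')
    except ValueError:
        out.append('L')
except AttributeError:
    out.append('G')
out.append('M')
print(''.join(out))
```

Execution trace: 'X' (try body) → 'G' (outer except AttributeError) → 'M' (after the try/except). Output: XGM

Answer: XGM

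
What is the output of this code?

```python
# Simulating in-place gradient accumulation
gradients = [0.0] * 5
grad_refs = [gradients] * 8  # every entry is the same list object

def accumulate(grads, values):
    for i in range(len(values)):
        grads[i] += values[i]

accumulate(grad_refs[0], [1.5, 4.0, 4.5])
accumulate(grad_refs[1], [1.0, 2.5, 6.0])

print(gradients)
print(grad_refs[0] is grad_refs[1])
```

Key concept: gradient accumulation aliasing.
Step by step:
`gradients = [0.0] * 5` → gradients = [0.0, 0.0, 0.0, 0.0, 0.0]
`grad_refs = [gradients] * 8` → grad_refs = [[0.0, 0.0, 0.0, 0.0, 0.0], [0.0, 0.0, 0.0, 0.0, 0.0], [0.0, 0.0, 0.0, 0.0, 0.0], [0.0, 0.0, 0.0, 0.0, 0.0], [0.0, 0.0, 0.0, 0.0, 0.0], [0.0, 0.0, 0.0, 0.0, 0.0], [0.0, 0.0, 0.0, 0.0, 0.0], [0.0, 0.0, 0.0, 0.0, 0.0]]
`accumulate(grad_refs[0], [1.5, 4.0, 4.5])` → gradients = [1.5, 4.0, 4.5, 0.0, 0.0]; grad_refs = [[1.5, 4.0, 4.5, 0.0, 0.0], [1.5, 4.0, 4.5, 0.0, 0.0], [1.5, 4.0, 4.5, 0.0, 0.0], [1.5, 4.0, 4.5, 0.0, 0.0], [1.5, 4.0, 4.5, 0.0, 0.0], [1.5, 4.0, 4.5, 0.0, 0.0], [1.5, 4.0, 4.5, 0.0, 0.0], [1.5, 4.0, 4.5, 0.0, 0.0]]
`accumulate(grad_refs[1], [1.0, 2.5, 6.0])` → gradients = [2.5, 6.5, 10.5, 0.0, 0.0]; grad_refs = [[2.5, 6.5, 10.5, 0.0, 0.0], [2.5, 6.5, 10.5, 0.0, 0.0], [2.5, 6.5, 10.5, 0.0, 0.0], [2.5, 6.5, 10.5, 0.0, 0.0], [2.5, 6.5, 10.5, 0.0, 0.0], [2.5, 6.5, 10.5, 0.0, 0.0], [2.5, 6.5, 10.5, 0.0, 0.0], [2.5, 6.5, 10.5, 0.0, 0.0]]
`print(gradients)` → prints [2.5, 6.5, 10.5, 0.0, 0.0]
`print(grad_refs[0] is grad_refs[1])` → prints True

Answer:
[2.5, 6.5, 10.5, 0.0, 0.0]
True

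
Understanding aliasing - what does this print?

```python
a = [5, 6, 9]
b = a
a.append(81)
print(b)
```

Key concept: basic list aliasing.
Step by step:
`a = [5, 6, 9]` → a = [5, 6, 9]
`b = a` → b = [5, 6, 9] (same object as a)
`a.append(81)` → a = [5, 6, 9, 81] (same object as b); b = [5, 6, 9, 81] (same object as a)
`print(b)` → prints [5, 6, 9, 81]

Answer: [5, 6, 9, 81]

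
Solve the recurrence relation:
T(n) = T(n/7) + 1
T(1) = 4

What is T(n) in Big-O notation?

Each step divides n by 7 and adds 1. After log_7(n) steps we reach T(1)=4. So T(n) = 1·log_7(n) + 4 = O(log n).

Answer: O(log n)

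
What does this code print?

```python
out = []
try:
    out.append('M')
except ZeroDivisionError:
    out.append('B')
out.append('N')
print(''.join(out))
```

Execution trace: 'M' (try body, no exception) → 'N' (after the try/except). Output: MN

Answer: MN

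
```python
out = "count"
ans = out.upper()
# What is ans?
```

Trace:
`out = "count"` → out = 'count'
`ans = out.upper()` → ans = 'COUNT'
So ans = 'COUNT'

Answer: 'COUNT'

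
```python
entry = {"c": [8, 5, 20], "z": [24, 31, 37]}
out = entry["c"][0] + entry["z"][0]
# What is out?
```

Trace:
`entry = {"c": [8, 5, 20], "z": [24, 31, 37]}` → entry = {'c': [8, 5, 20], 'z': [24, 31, 37]}
`out = entry["c"][0] + entry["z"][0]` → out = 32
So out = 32

Answer: 32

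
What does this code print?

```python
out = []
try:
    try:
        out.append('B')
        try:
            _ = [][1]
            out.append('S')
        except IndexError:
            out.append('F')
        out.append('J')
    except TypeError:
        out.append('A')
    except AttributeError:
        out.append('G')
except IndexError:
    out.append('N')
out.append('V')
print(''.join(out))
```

Execution trace: 'B' (try body) → 'F' (inner except IndexError) → 'J' (try body, no exception) → 'V' (after the try/except). Output: BFJV

Answer: BFJV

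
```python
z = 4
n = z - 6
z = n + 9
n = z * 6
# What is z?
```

Trace:
`z = 4` → z = 4
`n = z - 6` → n = -2
`z = n + 9` → z = 7
`n = z * 6` → n = 42
So z = 7

Answer: 7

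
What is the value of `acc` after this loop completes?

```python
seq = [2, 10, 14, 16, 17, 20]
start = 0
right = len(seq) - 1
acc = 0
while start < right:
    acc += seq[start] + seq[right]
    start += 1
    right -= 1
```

Sum of pairs from ends
`acc` takes the values: 0 → 22 → 49 → 79

Answer: 79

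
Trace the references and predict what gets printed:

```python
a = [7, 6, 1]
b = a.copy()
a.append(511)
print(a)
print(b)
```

Key concept: list.copy() creates independent copy.
Step by step:
`a = [7, 6, 1]` → a = [7, 6, 1]
`b = a.copy()` → b = [7, 6, 1]
`a.append(511)` → a = [7, 6, 1, 511]
`print(a)` → prints [7, 6, 1, 511]
`print(b)` → prints [7, 6, 1]

Answer:
[7, 6, 1, 511]
[7, 6, 1]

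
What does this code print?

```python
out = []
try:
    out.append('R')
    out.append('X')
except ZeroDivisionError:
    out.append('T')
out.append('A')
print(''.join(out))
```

Execution trace: 'R' (try body) → 'X' (try body, no exception) → 'A' (after the try/except). Output: RXA

Answer: RXA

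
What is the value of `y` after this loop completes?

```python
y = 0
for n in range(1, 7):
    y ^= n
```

XOR of 1 to 6
`y` takes the values: 0 → 1 → 3 → 0 → 4 → 1 → 7

Answer: 7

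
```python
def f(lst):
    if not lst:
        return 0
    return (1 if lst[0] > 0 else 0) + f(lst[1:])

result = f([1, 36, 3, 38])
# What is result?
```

Count of positive elements in [1, 36, 3, 38] = 4

Answer: 4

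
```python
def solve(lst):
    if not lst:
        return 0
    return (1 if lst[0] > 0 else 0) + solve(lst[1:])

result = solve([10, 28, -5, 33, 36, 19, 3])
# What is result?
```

Count of positive elements in [10, 28, -5, 33, 36, 19, 3] = 6

Answer: 6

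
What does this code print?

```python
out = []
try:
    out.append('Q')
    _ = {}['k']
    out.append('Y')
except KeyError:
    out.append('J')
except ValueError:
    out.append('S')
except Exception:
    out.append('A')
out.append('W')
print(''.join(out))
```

Execution trace: 'Q' (try body) → 'J' (except KeyError) → 'W' (after the try/except). Output: QJW

Answer: QJW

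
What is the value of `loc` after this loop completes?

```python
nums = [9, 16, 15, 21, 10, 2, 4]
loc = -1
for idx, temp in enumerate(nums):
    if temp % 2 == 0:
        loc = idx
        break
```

First even number index in [9, 16, 15, 21, 10, 2, 4]
`loc` takes the values: -1 → 1

Answer: 1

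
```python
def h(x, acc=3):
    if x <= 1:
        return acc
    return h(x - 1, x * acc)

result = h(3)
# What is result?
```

Accumulator trace (n, acc): (3, 3) -> (2, 9) -> (1, 18) -> return 18

Answer: 18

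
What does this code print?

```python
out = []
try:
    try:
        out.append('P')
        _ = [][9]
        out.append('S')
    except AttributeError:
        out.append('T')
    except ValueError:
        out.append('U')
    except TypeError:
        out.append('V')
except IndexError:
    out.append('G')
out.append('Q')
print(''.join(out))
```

Execution trace: 'P' (inner try body) → 'G' (outer except IndexError) → 'Q' (after the try/except). Output: PGQ

Answer: PGQ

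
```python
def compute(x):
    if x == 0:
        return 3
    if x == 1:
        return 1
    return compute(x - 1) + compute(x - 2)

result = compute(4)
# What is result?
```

Build up from base cases: compute(0)=3, compute(1)=1, compute(2)=4, compute(3)=5, compute(4)=9

Answer: 9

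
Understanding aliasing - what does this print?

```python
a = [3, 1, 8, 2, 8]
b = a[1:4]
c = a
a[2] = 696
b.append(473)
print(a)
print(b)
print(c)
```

Key concept: slice vs alias.
Step by step:
`a = [3, 1, 8, 2, 8]` → a = [3, 1, 8, 2, 8]
`b = a[1:4]` → b = [1, 8, 2]
`c = a` → c = [3, 1, 8, 2, 8] (same object as a)
`a[2] = 696` → a = [3, 1, 696, 2, 8] (same object as c); c = [3, 1, 696, 2, 8] (same object as a)
`b.append(473)` → b = [1, 8, 2, 473]
`print(a)` → prints [3, 1, 696, 2, 8]
`print(b)` → prints [1, 8, 2, 473]
`print(c)` → prints [3, 1, 696, 2, 8]

Answer:
[3, 1, 696, 2, 8]
[1, 8, 2, 473]
[3, 1, 696, 2, 8]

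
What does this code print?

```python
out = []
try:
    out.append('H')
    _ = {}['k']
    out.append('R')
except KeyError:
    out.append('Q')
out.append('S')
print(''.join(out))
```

Execution trace: 'H' (try body) → 'Q' (except KeyError) → 'S' (after the try/except). Output: HQS

Answer: HQS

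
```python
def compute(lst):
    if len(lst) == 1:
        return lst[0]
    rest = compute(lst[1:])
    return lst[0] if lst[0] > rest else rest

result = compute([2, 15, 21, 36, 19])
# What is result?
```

Recursive max over [2, 15, 21, 36, 19] = 36

Answer: 36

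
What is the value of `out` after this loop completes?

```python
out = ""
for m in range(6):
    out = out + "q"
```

Repeat 'q' 6 times
`out` takes the values: "" → "q" → "qq" → "qqq" → "qqqq" → "qqqqq" → "qqqqqq"

Answer: "qqqqqq"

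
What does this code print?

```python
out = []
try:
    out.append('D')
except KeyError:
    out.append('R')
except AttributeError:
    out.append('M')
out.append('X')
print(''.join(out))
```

Execution trace: 'D' (try body, no exception) → 'X' (after the try/except). Output: DX

Answer: DX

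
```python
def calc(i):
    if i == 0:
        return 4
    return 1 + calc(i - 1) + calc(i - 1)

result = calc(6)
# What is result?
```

calc(i) = 1 + 2·calc(i-1), calc(0)=4. Closed form: (4+1)·2^6 - 1 = 319.

Answer: 319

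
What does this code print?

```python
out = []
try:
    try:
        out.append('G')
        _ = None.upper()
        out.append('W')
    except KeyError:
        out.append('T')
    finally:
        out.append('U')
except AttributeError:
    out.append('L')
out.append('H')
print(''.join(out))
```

Execution trace: 'G' (try body) → 'U' (finally) → 'L' (outer except AttributeError) → 'H' (after the try/except). Output: GULH

Answer: GULH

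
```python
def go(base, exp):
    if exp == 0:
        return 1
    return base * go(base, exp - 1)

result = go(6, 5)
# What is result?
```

go(6, 5) = 6 * 6 * 6 * 6 * 6 = 7776

Answer: 7776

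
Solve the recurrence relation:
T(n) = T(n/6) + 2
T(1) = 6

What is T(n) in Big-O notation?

Each step divides n by 6 and adds 2. After log_6(n) steps we reach T(1)=6. So T(n) = 2·log_6(n) + 6 = O(log n).

Answer: O(log n)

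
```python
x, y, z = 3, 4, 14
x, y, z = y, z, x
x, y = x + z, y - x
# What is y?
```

Trace:
`x, y, z = 3, 4, 14` → x = 3; y = 4; z = 14
`x, y, z = y, z, x` → x = 4; y = 14; z = 3
`x, y = x + z, y - x` → x = 7; y = 10
So y = 10

Answer: 10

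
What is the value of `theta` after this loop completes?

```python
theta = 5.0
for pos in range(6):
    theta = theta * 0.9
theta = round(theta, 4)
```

Exponential decay: 5.0 * 0.9^6
`theta` takes the values: 5.0 → 4.5 → 4.05 → 3.645 → 3.2805 → 2.95245 → 2.657205 → 2.6572

Answer: 2.6572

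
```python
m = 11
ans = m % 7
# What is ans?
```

Trace:
`m = 11` → m = 11
`ans = m % 7` → ans = 4
So ans = 4

Answer: 4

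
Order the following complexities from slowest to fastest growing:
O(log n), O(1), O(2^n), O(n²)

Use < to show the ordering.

Ordered by growth rate: O(1) < O(log n) < O(n²) < O(2^n)

Answer: O(1) < O(log n) < O(n²) < O(2^n)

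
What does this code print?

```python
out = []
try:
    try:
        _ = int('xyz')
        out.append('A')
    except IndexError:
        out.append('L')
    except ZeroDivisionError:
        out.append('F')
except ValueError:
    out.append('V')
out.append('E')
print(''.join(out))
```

Execution trace: 'V' (outer except ValueError) → 'E' (after the try/except). Output: VE

Answer: VE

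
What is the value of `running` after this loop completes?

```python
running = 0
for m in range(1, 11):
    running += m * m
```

Sum of squares 1² to 10² = 385
`running` takes the values: 0 → 1 → 5 → 14 → 30 → 55 → 91 → 140 → 204 → 285 → 385

Answer: 385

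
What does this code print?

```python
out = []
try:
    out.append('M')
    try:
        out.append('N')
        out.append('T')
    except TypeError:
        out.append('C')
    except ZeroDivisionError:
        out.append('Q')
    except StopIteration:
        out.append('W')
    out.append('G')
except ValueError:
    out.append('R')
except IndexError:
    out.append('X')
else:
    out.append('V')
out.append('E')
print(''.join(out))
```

Execution trace: 'M' (try body) → 'N' (inner try body) → 'T' (inner try body, no exception) → 'G' (try body, no exception) → 'V' (else) → 'E' (after the try/except). Output: MNTGVE

Answer: MNTGVE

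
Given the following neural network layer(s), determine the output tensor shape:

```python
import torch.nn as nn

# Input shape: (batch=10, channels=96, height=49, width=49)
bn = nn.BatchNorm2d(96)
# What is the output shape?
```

Input: (10, 96, 49, 49) -> Output: (10, 96, 49, 49)

Answer: (10, 96, 49, 49)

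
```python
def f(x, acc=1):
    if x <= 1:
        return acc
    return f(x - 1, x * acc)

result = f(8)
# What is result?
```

Accumulator trace (n, acc): (8, 1) -> (7, 8) -> (6, 56) -> (5, 336) -> (4, 1680) -> (3, 6720) -> (2, 20160) -> (1, 40320) -> return 40320

Answer: 40320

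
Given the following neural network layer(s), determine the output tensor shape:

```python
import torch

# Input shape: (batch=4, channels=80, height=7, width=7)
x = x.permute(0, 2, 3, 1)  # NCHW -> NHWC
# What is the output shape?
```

Input: (4, 80, 7, 7) -> Output: (4, 7, 7, 80)

Answer: (4, 7, 7, 80)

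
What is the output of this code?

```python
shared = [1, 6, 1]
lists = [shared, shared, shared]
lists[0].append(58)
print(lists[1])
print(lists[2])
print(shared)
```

Key concept: list of same reference.
Step by step:
`shared = [1, 6, 1]` → shared = [1, 6, 1]
`lists = [shared, shared, shared]` → lists = [[1, 6, 1], [1, 6, 1], [1, 6, 1]]
`lists[0].append(58)` → shared = [1, 6, 1, 58]; lists = [[1, 6, 1, 58], [1, 6, 1, 58], [1, 6, 1, 58]]
`print(lists[1])` → prints [1, 6, 1, 58]
`print(lists[2])` → prints [1, 6, 1, 58]
`print(shared)` → prints [1, 6, 1, 58]

Answer:
[1, 6, 1, 58]
[1, 6, 1, 58]
[1, 6, 1, 58]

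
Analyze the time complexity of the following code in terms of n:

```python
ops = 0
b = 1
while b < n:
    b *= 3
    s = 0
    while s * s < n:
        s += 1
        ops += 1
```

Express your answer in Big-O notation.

Each loop level contributes: log n × √n. Multiplying the contributions gives O(√n log n).

Answer: O(√n log n)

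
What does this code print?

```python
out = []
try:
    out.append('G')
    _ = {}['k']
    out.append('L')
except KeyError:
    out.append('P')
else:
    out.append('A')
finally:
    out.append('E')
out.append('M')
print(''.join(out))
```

Execution trace: 'G' (try body) → 'P' (except KeyError) → 'E' (finally) → 'M' (after the try/except). Output: GPEM

Answer: GPEM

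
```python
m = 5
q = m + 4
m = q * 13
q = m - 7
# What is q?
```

Trace:
`m = 5` → m = 5
`q = m + 4` → q = 9
`m = q * 13` → m = 117
`q = m - 7` → q = 110
So q = 110

Answer: 110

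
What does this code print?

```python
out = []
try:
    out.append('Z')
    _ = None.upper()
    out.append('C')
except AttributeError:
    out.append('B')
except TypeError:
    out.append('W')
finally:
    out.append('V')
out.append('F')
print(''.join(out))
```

Execution trace: 'Z' (try body) → 'B' (except AttributeError) → 'V' (finally) → 'F' (after the try/except). Output: ZBVF

Answer: ZBVF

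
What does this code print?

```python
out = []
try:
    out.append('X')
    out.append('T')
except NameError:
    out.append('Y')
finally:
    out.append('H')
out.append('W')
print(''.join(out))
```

Execution trace: 'X' (try body) → 'T' (try body, no exception) → 'H' (finally) → 'W' (after the try/except). Output: XTHW

Answer: XTHW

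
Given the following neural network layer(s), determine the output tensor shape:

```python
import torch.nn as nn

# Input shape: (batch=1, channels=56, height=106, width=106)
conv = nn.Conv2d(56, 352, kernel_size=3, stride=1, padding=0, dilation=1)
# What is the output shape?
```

Input: (1, 56, 106, 106) -> Output: (1, 352, 104, 104)

Answer: (1, 352, 104, 104)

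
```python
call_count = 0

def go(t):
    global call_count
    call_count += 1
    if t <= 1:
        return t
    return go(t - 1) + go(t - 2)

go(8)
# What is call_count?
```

Calls(t) = 1 + Calls(t-1) + Calls(t-2); Calls(0)=Calls(1)=1. For t=8 this gives 67.

Answer: 67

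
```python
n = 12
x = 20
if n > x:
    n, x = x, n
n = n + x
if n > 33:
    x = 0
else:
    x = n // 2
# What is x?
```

Trace:
`n = 12` → n = 12
`x = 20` → x = 20
`if n > x: ...` → n > x is False → no variable changes
`n = n + x` → n = 32
`if n > 33: ...` → n > 33 is False, take else branch → x = 16
So x = 16

Answer: 16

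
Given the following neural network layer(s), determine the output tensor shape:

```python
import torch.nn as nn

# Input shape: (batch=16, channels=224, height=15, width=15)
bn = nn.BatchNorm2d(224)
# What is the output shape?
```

Input: (16, 224, 15, 15) -> Output: (16, 224, 15, 15)

Answer: (16, 224, 15, 15)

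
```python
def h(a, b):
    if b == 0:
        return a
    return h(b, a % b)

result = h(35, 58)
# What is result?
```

h(35, 58) -> h(58, 35) -> h(35, 23) -> h(23, 12) -> h(12, 11) -> h(11, 1) -> h(1, 0) -> 1

Answer: 1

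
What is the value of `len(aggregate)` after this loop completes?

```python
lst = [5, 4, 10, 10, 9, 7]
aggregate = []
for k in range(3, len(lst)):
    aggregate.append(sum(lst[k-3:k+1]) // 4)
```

Number of 4-element averages
`aggregate` takes the values: [] → [7] → [7, 8] → [7, 8, 9]
So `len(aggregate)` = 3

Answer: 3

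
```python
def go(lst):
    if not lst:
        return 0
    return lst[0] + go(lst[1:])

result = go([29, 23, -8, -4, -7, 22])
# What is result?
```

29 + 23 + (-8) + (-4) + (-7) + 22 + 0 = 55

Answer: 55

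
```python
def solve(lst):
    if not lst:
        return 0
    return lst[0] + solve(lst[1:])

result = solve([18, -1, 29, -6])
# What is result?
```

18 + (-1) + 29 + (-6) + 0 = 40

Answer: 40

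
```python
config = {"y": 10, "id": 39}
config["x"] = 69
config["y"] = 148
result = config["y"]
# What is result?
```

Trace:
`config = {"y": 10, "id": 39}` → config = {'y': 10, 'id': 39}
`config["x"] = 69` → config = {'y': 10, 'id': 39, 'x': 69}
`config["y"] = 148` → config = {'y': 148, 'id': 39, 'x': 69}
`result = config["y"]` → result = 148
So result = 148

Answer: 148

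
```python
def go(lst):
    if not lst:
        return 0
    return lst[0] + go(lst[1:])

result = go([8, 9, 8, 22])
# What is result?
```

8 + 9 + 8 + 22 + 0 = 47

Answer: 47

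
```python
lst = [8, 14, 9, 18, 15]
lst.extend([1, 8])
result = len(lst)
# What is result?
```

Trace:
`lst = [8, 14, 9, 18, 15]` → lst = [8, 14, 9, 18, 15]
`lst.extend([1, 8])` → lst = [8, 14, 9, 18, 15, 1, 8]
`result = len(lst)` → result = 7
So result = 7

Answer: 7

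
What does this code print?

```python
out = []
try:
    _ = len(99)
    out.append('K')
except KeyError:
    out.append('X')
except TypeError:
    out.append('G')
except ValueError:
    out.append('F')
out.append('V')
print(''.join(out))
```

Execution trace: 'G' (except TypeError) → 'V' (after the try/except). Output: GV

Answer: GV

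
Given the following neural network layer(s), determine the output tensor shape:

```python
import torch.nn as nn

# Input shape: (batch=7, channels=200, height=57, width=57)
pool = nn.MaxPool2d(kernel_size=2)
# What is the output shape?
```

Input: (7, 200, 57, 57) -> Output: (7, 200, 28, 28)

Answer: (7, 200, 28, 28)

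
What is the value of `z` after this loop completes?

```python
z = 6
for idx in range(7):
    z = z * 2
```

Multiply by 2, 7 times: 6 * 2^7 = 768
`z` takes the values: 6 → 12 → 24 → 48 → 96 → 192 → 384 → 768

Answer: 768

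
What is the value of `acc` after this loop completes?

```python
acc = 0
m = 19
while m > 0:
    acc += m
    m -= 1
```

Sum 19 down to 1
`acc` takes the values: 0 → 19 → 37 → 54 → 70 → 85 → 99 → 112 → 124 → 135 → 145 → 154 → 162 → 169 → 175 → 180 → 184 → 187 → 189 → 190

Answer: 190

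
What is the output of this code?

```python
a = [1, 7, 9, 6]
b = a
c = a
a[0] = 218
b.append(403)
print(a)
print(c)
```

Key concept: multiple aliases.
Step by step:
`a = [1, 7, 9, 6]` → a = [1, 7, 9, 6]
`b = a` → b = [1, 7, 9, 6] (same object as a)
`c = a` → c = [1, 7, 9, 6] (same object as a, b)
`a[0] = 218` → a = [218, 7, 9, 6] (same object as b, c); b = [218, 7, 9, 6] (same object as a, c); c = [218, 7, 9, 6] (same object as a, b)
`b.append(403)` → a = [218, 7, 9, 6, 403] (same object as b, c); b = [218, 7, 9, 6, 403] (same object as a, c); c = [218, 7, 9, 6, 403] (same object as a, b)
`print(a)` → prints [218, 7, 9, 6, 403]
`print(c)` → prints [218, 7, 9, 6, 403]

Answer:
[218, 7, 9, 6, 403]
[218, 7, 9, 6, 403]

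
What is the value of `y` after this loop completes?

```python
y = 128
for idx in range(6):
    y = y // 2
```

Halve 6 times: 128 // 2^6 = 2
`y` takes the values: 128 → 64 → 32 → 16 → 8 → 4 → 2

Answer: 2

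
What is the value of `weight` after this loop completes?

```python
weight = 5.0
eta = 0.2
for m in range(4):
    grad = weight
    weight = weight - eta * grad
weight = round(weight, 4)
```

Gradient descent: w = 5.0 * (1 - 0.2)^4
`weight` takes the values: 5.0 → 4.0 → 3.2 → 2.56 → 2.048

Answer: 2.048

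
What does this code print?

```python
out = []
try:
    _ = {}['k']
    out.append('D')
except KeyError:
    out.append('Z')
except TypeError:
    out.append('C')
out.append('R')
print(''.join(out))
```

Execution trace: 'Z' (except KeyError) → 'R' (after the try/except). Output: ZR

Answer: ZR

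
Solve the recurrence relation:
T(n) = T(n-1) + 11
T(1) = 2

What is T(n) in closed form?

Unrolling: T(n) = T(1) + 11·(n-1) = 2 + 11(n-1) = 11n - 9.

Answer: T(n) = 11n - 9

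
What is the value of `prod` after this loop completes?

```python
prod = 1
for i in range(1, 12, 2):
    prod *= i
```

Product of 1, 3, 5, ... up to 11
`prod` takes the values: 1 → 3 → 15 → 105 → 945 → 10395

Answer: 10395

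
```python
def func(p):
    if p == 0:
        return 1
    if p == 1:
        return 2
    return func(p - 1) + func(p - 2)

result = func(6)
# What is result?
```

Build up from base cases: func(0)=1, func(1)=2, func(2)=3, func(3)=5, func(4)=8, func(5)=13, func(6)=21

Answer: 21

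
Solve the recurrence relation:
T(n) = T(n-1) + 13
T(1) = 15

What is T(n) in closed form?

Unrolling: T(n) = T(1) + 13·(n-1) = 15 + 13(n-1) = 13n + 2.

Answer: T(n) = 13n + 2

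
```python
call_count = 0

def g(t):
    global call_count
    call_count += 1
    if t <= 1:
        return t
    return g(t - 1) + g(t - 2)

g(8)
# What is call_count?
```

Calls(t) = 1 + Calls(t-1) + Calls(t-2); Calls(0)=Calls(1)=1. For t=8 this gives 67.

Answer: 67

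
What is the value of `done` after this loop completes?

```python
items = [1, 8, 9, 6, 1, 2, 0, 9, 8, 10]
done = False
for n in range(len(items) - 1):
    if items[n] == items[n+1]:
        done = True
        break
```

Check consecutive duplicates in [1, 8, 9, 6, 1, 2, 0, 9, 8, 10]
`done` takes the values: False

Answer: False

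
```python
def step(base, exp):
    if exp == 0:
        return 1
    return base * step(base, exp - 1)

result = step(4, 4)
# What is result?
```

step(4, 4) = 4 * 4 * 4 * 4 = 256

Answer: 256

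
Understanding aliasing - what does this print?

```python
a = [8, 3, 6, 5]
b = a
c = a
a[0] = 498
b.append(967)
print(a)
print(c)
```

Key concept: multiple aliases.
Step by step:
`a = [8, 3, 6, 5]` → a = [8, 3, 6, 5]
`b = a` → b = [8, 3, 6, 5] (same object as a)
`c = a` → c = [8, 3, 6, 5] (same object as a, b)
`a[0] = 498` → a = [498, 3, 6, 5] (same object as b, c); b = [498, 3, 6, 5] (same object as a, c); c = [498, 3, 6, 5] (same object as a, b)
`b.append(967)` → a = [498, 3, 6, 5, 967] (same object as b, c); b = [498, 3, 6, 5, 967] (same object as a, c); c = [498, 3, 6, 5, 967] (same object as a, b)
`print(a)` → prints [498, 3, 6, 5, 967]
`print(c)` → prints [498, 3, 6, 5, 967]

Answer:
[498, 3, 6, 5, 967]
[498, 3, 6, 5, 967]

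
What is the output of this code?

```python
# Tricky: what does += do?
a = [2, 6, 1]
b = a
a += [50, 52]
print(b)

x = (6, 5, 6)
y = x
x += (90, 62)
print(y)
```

Key concept: += behavior differs for mutable vs immutable.
Step by step:
`a = [2, 6, 1]` → a = [2, 6, 1]
`b = a` → b = [2, 6, 1] (same object as a)
`a += [50, 52]` → a = [2, 6, 1, 50, 52] (same object as b); b = [2, 6, 1, 50, 52] (same object as a)
`print(b)` → prints [2, 6, 1, 50, 52]
`x = (6, 5, 6)` → x = (6, 5, 6)
`y = x` → y = (6, 5, 6)
`x += (90, 62)` → x = (6, 5, 6, 90, 62)
`print(y)` → prints (6, 5, 6)

Answer:
[2, 6, 1, 50, 52]
(6, 5, 6)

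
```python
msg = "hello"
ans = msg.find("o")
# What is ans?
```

Trace:
`msg = "hello"` → msg = 'hello'
`ans = msg.find("o")` → ans = 4
So ans = 4

Answer: 4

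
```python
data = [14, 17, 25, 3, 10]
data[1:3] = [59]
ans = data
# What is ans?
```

Trace:
`data = [14, 17, 25, 3, 10]` → data = [14, 17, 25, 3, 10]
`data[1:3] = [59]` → data = [14, 59, 3, 10]
`ans = data` → ans = [14, 59, 3, 10]
So ans = [14, 59, 3, 10]

Answer: [14, 59, 3, 10]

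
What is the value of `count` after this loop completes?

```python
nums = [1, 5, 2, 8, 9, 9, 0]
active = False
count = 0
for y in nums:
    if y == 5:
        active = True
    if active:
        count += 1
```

Count elements after first 5 in [1, 5, 2, 8, 9, 9, 0]
`count` takes the values: 0 → 1 → 2 → 3 → 4 → 5 → 6

Answer: 6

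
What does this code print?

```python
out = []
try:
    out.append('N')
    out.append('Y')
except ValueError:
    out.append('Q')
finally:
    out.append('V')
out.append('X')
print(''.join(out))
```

Execution trace: 'N' (try body) → 'Y' (try body, no exception) → 'V' (finally) → 'X' (after the try/except). Output: NYVX

Answer: NYVX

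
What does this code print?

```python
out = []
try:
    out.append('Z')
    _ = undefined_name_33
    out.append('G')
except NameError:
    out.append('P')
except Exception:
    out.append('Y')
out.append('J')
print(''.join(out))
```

Execution trace: 'Z' (try body) → 'P' (except NameError) → 'J' (after the try/except). Output: ZPJ

Answer: ZPJ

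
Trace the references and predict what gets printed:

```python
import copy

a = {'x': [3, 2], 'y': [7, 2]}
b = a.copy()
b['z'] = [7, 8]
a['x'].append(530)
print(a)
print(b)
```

Key concept: shallow copy of dict with mutable values.
Step by step:
`a = {'x': [3, 2], 'y': [7, 2]}` → a = {'x': [3, 2], 'y': [7, 2]}
`b = a.copy()` → b = {'x': [3, 2], 'y': [7, 2]}
`b['z'] = [7, 8]` → b = {'x': [3, 2], 'y': [7, 2], 'z': [7, 8]}
`a['x'].append(530)` → a = {'x': [3, 2, 530], 'y': [7, 2]}; b = {'x': [3, 2, 530], 'y': [7, 2], 'z': [7, 8]}
`print(a)` → prints {'x': [3, 2, 530], 'y': [7, 2]}
`print(b)` → prints {'x': [3, 2, 530], 'y': [7, 2], 'z': [7, 8]}

Answer:
{'x': [3, 2, 530], 'y': [7, 2]}
{'x': [3, 2, 530], 'y': [7, 2], 'z': [7, 8]}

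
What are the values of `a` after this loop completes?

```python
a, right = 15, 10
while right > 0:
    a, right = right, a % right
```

GCD of 15 and 10
`a` takes the values: 15 → 10 → 5

Answer: 5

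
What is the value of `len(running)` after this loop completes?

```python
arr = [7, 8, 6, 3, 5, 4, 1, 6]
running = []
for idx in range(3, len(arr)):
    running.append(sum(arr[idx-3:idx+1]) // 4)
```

Number of 4-element averages
`running` takes the values: [] → [6] → [6, 5] → [6, 5, 4] → [6, 5, 4, 3] → [6, 5, 4, 3, 4]
So `len(running)` = 5

Answer: 5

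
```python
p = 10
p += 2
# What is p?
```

Trace:
`p = 10` → p = 10
`p += 2` → p = 12
So p = 12

Answer: 12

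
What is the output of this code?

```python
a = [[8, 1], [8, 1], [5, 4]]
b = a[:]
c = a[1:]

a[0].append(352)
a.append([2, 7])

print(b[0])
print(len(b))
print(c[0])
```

Key concept: slice with nested mutation.
Step by step:
`a = [[8, 1], [8, 1], [5, 4]]` → a = [[8, 1], [8, 1], [5, 4]]
`b = a[:]` → b = [[8, 1], [8, 1], [5, 4]]
`c = a[1:]` → c = [[8, 1], [5, 4]]
`a[0].append(352)` → a = [[8, 1, 352], [8, 1], [5, 4]]; b = [[8, 1, 352], [8, 1], [5, 4]]
`a.append([2, 7])` → a = [[8, 1, 352], [8, 1], [5, 4], [2, 7]]
`print(b[0])` → prints [8, 1, 352]
`print(len(b))` → prints 3
`print(c[0])` → prints [8, 1]

Answer:
[8, 1, 352]
3
[8, 1]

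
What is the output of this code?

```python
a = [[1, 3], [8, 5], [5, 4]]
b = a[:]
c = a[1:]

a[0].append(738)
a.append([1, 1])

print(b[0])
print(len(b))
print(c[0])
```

Key concept: slice with nested mutation.
Step by step:
`a = [[1, 3], [8, 5], [5, 4]]` → a = [[1, 3], [8, 5], [5, 4]]
`b = a[:]` → b = [[1, 3], [8, 5], [5, 4]]
`c = a[1:]` → c = [[8, 5], [5, 4]]
`a[0].append(738)` → a = [[1, 3, 738], [8, 5], [5, 4]]; b = [[1, 3, 738], [8, 5], [5, 4]]
`a.append([1, 1])` → a = [[1, 3, 738], [8, 5], [5, 4], [1, 1]]
`print(b[0])` → prints [1, 3, 738]
`print(len(b))` → prints 3
`print(c[0])` → prints [8, 5]

Answer:
[1, 3, 738]
3
[8, 5]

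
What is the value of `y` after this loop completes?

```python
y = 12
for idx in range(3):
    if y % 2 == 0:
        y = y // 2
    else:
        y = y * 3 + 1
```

Collatz-style transformation from 12
`y` takes the values: 12 → 6 → 3 → 10

Answer: 10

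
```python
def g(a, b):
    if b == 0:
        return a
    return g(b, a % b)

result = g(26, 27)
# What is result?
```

g(26, 27) -> g(27, 26) -> g(26, 1) -> g(1, 0) -> 1

Answer: 1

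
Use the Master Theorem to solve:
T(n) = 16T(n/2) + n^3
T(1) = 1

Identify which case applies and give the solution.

a=16, b=2, f(n)=n^3. log_2(16) = 4. Since c=3 < 4, Case 1 applies: T(n) = Θ(n^log_b(a)) = O(n^4).

Answer: O(n^4) - Case 1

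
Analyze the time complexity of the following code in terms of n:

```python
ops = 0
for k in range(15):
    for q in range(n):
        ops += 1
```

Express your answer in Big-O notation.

Each loop level contributes: 1 × n. Multiplying the contributions gives O(n).

Answer: O(n)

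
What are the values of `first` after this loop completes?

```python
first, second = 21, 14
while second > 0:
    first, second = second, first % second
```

GCD of 21 and 14
`first` takes the values: 21 → 14 → 7

Answer: 7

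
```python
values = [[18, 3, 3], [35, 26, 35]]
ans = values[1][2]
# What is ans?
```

Trace:
`values = [[18, 3, 3], [35, 26, 35]]` → values = [[18, 3, 3], [35, 26, 35]]
`ans = values[1][2]` → ans = 35
So ans = 35

Answer: 35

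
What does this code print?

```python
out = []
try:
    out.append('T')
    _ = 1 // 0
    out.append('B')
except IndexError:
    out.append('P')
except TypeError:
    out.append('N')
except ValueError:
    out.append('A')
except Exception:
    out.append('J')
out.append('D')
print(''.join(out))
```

Execution trace: 'T' (try body) → 'J' (except Exception) → 'D' (after the try/except). Output: TJD

Answer: TJD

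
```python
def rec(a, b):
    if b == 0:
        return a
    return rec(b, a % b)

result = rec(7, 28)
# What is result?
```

rec(7, 28) -> rec(28, 7) -> rec(7, 0) -> 7

Answer: 7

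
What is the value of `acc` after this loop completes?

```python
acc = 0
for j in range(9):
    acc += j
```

Sum of 0 to 8 = 36
`acc` takes the values: 0 → 1 → 3 → 6 → 10 → 15 → 21 → 28 → 36

Answer: 36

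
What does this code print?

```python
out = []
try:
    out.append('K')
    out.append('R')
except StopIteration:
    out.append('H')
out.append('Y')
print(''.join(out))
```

Execution trace: 'K' (try body) → 'R' (try body, no exception) → 'Y' (after the try/except). Output: KRY

Answer: KRY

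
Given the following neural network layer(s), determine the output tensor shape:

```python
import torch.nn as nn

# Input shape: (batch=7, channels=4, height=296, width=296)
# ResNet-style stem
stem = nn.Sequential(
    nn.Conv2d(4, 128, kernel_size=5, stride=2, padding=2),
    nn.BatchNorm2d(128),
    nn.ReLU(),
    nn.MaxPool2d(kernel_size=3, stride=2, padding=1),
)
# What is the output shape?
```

Input: (7, 4, 296, 296) -> after Conv2d 5x5 stride=2: (7, 128, 148, 148) -> Output: (7, 128, 74, 74)

Answer: (7, 128, 74, 74)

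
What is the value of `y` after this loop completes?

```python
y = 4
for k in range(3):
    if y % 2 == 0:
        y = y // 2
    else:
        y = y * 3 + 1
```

Collatz-style transformation from 4
`y` takes the values: 4 → 2 → 1 → 4

Answer: 4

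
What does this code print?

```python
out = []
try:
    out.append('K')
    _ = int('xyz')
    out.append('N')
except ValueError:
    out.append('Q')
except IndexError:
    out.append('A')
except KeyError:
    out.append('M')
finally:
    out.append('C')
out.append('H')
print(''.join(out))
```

Execution trace: 'K' (try body) → 'Q' (except ValueError) → 'C' (finally) → 'H' (after the try/except). Output: KQCH

Answer: KQCH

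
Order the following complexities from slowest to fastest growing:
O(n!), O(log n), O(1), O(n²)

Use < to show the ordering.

Ordered by growth rate: O(1) < O(log n) < O(n²) < O(n!)

Answer: O(1) < O(log n) < O(n²) < O(n!)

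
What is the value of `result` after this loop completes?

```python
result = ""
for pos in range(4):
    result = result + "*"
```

Repeat '*' 4 times
`result` takes the values: "" → "*" → "**" → "***" → "****"

Answer: "****"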